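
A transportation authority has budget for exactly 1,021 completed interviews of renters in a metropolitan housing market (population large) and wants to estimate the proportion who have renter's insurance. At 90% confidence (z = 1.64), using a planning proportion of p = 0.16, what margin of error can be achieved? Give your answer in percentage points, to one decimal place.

1.9

SE(p̂) = √[p(1−p)/n] = √[0.1344/1021] = 0.01147.
E = z × SE = 1.64 × 0.01147 = 0.01882, or 1.9 percentage points.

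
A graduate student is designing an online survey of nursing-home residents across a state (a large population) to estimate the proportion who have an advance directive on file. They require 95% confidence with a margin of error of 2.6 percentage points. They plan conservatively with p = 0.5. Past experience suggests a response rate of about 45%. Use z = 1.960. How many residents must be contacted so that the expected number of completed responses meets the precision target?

Completed interviews needed: n₀ = 1.960² × 0.2500 / 0.026² ≈ 1420.71 → 1421.
At a 45% response rate, contacts needed = 1421 / 0.45 ≈ 3157.78 → 3158.

3158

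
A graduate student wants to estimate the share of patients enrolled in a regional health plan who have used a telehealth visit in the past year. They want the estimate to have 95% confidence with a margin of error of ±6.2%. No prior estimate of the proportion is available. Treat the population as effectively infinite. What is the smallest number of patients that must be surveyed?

For 95% confidence, z = 1.960.
With no prior estimate, use p = 0.5, giving p(1−p) = 0.25.
n = z²·p(1−p)/E² = 1.960² × 0.2500 / 0.062² = 3.8416 × 0.2500 / 0.003844 ≈ 249.84.
Rounding up gives n = 250.

250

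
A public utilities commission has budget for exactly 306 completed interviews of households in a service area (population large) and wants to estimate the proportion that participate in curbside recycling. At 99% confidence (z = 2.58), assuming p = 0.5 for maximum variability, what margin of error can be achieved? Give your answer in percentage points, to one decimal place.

7.4

SE(p̂) = √[p(1−p)/n] = √[0.2500/306] = 0.02858.
E = z × SE = 2.58 × 0.02858 = 0.07374, or 7.4 percentage points.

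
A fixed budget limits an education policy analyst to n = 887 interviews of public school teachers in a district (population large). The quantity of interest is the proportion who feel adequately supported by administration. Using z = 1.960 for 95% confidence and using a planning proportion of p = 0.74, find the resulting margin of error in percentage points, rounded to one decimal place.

SE(p̂) = √[p(1−p)/n] = √[0.1924/887] = 0.01473.
E = z × SE = 1.960 × 0.01473 = 0.02887, or 2.9 percentage points.

2.9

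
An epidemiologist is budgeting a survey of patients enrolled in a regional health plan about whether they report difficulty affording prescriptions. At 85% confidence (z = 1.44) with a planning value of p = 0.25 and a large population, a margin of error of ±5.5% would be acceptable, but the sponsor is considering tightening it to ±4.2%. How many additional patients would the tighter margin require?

At ±5.5%: n = 1.44² × 0.1875 / 0.055² ≈ 128.53 → 129.
At ±4.2%: n = 1.44² × 0.1875 / 0.042² ≈ 220.41 → 221.
Additional respondents: 221 − 129 = 92.

92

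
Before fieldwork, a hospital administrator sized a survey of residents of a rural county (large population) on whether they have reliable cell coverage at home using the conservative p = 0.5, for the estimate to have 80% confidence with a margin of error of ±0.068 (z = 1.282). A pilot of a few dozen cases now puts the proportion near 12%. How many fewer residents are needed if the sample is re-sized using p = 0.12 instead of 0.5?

51

Conservative (p = 0.5): n = 1.282² × 0.25 / 0.068² ≈ 88.86 → 89.
Using p = 0.12: p(1−p) = 0.1056, so n = 1.282² × 0.1056 / 0.068² ≈ 37.53 → 38.
Reduction: 89 − 38 = 51.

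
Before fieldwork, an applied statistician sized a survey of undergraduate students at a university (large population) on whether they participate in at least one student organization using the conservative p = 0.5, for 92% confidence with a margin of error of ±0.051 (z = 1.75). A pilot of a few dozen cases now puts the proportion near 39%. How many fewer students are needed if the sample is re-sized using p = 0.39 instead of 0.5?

14

Conservative (p = 0.5): n = 1.75² × 0.25 / 0.051² ≈ 294.36 → 295.
Using p = 0.39: p(1−p) = 0.2379, so n = 1.75² × 0.2379 / 0.051² ≈ 280.11 → 281.
Reduction: 295 − 281 = 14.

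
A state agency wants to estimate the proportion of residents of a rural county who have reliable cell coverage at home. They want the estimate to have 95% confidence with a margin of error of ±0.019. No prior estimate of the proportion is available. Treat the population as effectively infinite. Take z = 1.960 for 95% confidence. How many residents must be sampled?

2661

With no prior estimate, use p = 0.5, giving p(1−p) = 0.25.
n = z²·p(1−p)/E² = 1.960² × 0.2500 / 0.019² = 3.8416 × 0.2500 / 0.000361 ≈ 2660.39.
Rounding up gives n = 2661.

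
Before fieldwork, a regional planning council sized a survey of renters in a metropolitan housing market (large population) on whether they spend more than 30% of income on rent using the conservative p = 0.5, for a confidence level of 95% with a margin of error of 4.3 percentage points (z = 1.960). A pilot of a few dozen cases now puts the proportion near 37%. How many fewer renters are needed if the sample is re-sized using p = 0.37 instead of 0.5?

35

Conservative (p = 0.5): n = 1.960² × 0.25 / 0.043² ≈ 519.42 → 520.
Using p = 0.37: p(1−p) = 0.2331, so n = 1.960² × 0.2331 / 0.043² ≈ 484.30 → 485.
Reduction: 520 − 485 = 35.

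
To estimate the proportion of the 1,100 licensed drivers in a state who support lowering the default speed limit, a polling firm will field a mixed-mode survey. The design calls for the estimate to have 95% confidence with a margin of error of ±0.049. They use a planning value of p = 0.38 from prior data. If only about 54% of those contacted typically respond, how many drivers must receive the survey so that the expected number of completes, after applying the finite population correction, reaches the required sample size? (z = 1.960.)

521

Completed interviews needed (unadjusted): n₀ = 1.960² × 0.2356 / 0.049² ≈ 376.96 → 377.
FPC for N = 1,100: n = 377 / (1 + 376/1100) = 377 / 1.3418 ≈ 280.96 → 281.
At a 54% response rate, contacts needed = 281 / 0.54 ≈ 520.37 → 521.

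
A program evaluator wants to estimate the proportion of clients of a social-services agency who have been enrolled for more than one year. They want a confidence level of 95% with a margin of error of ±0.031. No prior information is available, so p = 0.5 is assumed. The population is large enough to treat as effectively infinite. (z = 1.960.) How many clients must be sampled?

With p = 0.5, p(1−p) = 0.25.
n = z²·p(1−p)/E² = 1.960² × 0.2500 / 0.031² = 3.8416 × 0.2500 / 0.000961 ≈ 999.38.
Rounding up gives n = 1000.

1000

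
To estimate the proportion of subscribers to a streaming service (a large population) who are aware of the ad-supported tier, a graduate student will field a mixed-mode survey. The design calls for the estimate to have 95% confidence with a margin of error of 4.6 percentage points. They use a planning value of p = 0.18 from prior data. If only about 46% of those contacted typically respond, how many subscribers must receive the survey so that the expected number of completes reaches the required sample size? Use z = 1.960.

Completed interviews needed: n₀ = 1.960² × 0.1476 / 0.046² ≈ 267.97 → 268.
At a 46% response rate, contacts needed = 268 / 0.46 ≈ 582.61 → 583.

583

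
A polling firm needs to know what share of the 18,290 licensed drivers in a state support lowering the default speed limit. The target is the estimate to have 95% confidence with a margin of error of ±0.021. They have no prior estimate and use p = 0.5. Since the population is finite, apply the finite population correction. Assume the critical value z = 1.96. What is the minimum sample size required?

Unadjusted: n₀ = 1.96² × 0.50 × 0.50 / 0.021² ≈ 2177.78, so n₀ = 2178.
Finite population correction with N = 18,290: n = n₀ / (1 + (n₀−1)/N) = 2178 / (1 + 2177/18290) = 2178 / 1.1190 ≈ 1946.33.
Rounding up, n = 1947.

1947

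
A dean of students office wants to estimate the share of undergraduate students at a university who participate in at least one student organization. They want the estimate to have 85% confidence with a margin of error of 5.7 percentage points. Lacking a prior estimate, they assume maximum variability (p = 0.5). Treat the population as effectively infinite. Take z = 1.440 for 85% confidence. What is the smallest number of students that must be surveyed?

160

With p = 0.5, p(1−p) = 0.25.
n = z²·p(1−p)/E² = 1.440² × 0.2500 / 0.057² = 2.0736 × 0.2500 / 0.003249 ≈ 159.56.
Rounding up gives n = 160.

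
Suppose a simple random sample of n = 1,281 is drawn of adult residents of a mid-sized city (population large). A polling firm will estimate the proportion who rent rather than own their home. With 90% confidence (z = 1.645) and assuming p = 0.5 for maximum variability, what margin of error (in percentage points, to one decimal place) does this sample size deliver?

SE(p̂) = √[p(1−p)/n] = √[0.2500/1281] = 0.01397.
E = z × SE = 1.645 × 0.01397 = 0.02298, or 2.3 percentage points.

2.3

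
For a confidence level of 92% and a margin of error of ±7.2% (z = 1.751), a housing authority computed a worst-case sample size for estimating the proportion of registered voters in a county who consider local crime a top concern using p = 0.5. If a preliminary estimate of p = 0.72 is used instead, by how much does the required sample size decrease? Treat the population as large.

Conservative (p = 0.5): n = 1.751² × 0.25 / 0.072² ≈ 147.86 → 148.
Using p = 0.72: p(1−p) = 0.2016, so n = 1.751² × 0.2016 / 0.072² ≈ 119.23 → 120.
Reduction: 148 − 120 = 28.

28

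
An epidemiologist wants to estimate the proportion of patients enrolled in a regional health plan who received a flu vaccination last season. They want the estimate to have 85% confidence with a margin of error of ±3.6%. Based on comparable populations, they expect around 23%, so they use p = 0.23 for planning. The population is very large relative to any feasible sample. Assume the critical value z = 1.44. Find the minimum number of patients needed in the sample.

284

With p = 0.23, p(1−p) = 0.1771.
n = z²·p(1−p)/E² = 1.44² × 0.1771 / 0.036² = 2.0736 × 0.1771 / 0.001296 ≈ 283.36.
Rounding up gives n = 284.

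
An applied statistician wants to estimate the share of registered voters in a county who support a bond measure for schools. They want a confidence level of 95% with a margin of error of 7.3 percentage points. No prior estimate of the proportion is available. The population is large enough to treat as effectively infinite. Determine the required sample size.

For 95% confidence, z = 1.96.
With no prior estimate, use p = 0.5, giving p(1−p) = 0.25.
n = z²·p(1−p)/E² = 1.96² × 0.2500 / 0.073² = 3.8416 × 0.2500 / 0.005329 ≈ 180.22.
Rounding up gives n = 181.

181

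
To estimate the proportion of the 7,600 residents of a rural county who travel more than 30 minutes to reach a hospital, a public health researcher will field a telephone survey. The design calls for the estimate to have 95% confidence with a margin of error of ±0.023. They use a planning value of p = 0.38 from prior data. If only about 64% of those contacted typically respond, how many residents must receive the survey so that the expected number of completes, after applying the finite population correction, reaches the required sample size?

2183

For 95% confidence, z = 1.960.
Completed interviews needed (unadjusted): n₀ = 1.960² × 0.2356 / 0.023² ≈ 1710.93 → 1711.
FPC for N = 7,600: n = 1711 / (1 + 1710/7600) = 1711 / 1.2250 ≈ 1396.73 → 1397.
At a 64% response rate, contacts needed = 1397 / 0.64 ≈ 2182.81 → 2183.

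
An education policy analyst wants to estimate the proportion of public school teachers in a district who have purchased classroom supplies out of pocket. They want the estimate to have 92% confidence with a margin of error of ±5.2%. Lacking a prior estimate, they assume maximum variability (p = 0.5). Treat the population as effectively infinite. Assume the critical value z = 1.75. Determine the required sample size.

284

With p = 0.5, p(1−p) = 0.25.
n = z²·p(1−p)/E² = 1.75² × 0.2500 / 0.052² = 3.0625 × 0.2500 / 0.002704 ≈ 283.15.
Rounding up gives n = 284.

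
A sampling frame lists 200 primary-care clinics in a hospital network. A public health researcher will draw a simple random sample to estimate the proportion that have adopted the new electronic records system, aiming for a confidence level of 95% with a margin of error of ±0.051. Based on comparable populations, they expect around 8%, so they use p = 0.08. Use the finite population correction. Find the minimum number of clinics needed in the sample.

71

For 95% confidence, z = 1.960.
Unadjusted: n₀ = 1.960² × 0.08 × 0.92 / 0.051² ≈ 108.71, so n₀ = 109.
Finite population correction with N = 200: n = n₀ / (1 + (n₀−1)/N) = 109 / (1 + 108/200) = 109 / 1.5400 ≈ 70.78.
Rounding up, n = 71.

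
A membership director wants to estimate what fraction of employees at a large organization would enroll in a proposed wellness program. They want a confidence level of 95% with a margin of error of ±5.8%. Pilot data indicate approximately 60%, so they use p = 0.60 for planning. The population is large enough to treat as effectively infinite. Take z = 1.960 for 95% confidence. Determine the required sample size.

With p = 0.60, p(1−p) = 0.2400.
n = z²·p(1−p)/E² = 1.960² × 0.2400 / 0.058² = 3.8416 × 0.2400 / 0.003364 ≈ 274.07.
Rounding up gives n = 275.

275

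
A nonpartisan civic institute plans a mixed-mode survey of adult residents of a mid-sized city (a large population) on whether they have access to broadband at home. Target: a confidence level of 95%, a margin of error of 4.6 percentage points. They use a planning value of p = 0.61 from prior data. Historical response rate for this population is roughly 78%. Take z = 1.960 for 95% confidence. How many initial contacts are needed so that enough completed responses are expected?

Completed interviews needed: n₀ = 1.960² × 0.2379 / 0.046² ≈ 431.91 → 432.
At a 78% response rate, contacts needed = 432 / 0.78 ≈ 553.85 → 554.

554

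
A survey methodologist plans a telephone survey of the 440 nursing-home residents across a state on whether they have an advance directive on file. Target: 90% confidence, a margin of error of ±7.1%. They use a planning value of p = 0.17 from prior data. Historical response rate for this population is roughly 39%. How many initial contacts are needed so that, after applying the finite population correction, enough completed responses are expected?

For 90% confidence, z = 1.645.
Completed interviews needed (unadjusted): n₀ = 1.645² × 0.1411 / 0.071² ≈ 75.74 → 76.
FPC for N = 440: n = 76 / (1 + 75/440) = 76 / 1.1705 ≈ 64.93 → 65.
At a 39% response rate, contacts needed = 65 / 0.39 ≈ 166.67 → 167.

167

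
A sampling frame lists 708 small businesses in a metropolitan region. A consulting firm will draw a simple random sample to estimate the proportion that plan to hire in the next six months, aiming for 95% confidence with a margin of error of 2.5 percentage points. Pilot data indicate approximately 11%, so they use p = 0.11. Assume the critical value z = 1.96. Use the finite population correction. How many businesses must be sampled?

326

Unadjusted: n₀ = 1.96² × 0.11 × 0.89 / 0.025² ≈ 601.75, so n₀ = 602.
Finite population correction with N = 708: n = n₀ / (1 + (n₀−1)/N) = 602 / (1 + 601/708) = 602 / 1.8489 ≈ 325.60.
Rounding up, n = 326.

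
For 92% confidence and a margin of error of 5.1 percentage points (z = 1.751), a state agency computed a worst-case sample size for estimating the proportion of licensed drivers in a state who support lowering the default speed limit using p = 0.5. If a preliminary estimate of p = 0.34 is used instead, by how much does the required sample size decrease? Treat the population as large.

Conservative (p = 0.5): n = 1.751² × 0.25 / 0.051² ≈ 294.69 → 295.
Using p = 0.34: p(1−p) = 0.2244, so n = 1.751² × 0.2244 / 0.051² ≈ 264.52 → 265.
Reduction: 295 − 265 = 30.

30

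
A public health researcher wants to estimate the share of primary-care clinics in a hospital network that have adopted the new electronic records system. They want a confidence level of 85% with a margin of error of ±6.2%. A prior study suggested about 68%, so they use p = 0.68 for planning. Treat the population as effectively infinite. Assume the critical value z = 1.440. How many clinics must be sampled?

118

With p = 0.68, p(1−p) = 0.2176.
n = z²·p(1−p)/E² = 1.440² × 0.2176 / 0.062² = 2.0736 × 0.2176 / 0.003844 ≈ 117.38.
Rounding up gives n = 118.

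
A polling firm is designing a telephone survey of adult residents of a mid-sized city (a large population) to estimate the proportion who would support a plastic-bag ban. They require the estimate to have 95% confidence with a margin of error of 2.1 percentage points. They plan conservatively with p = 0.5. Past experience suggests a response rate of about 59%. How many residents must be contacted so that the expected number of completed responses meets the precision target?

3692

For 95% confidence, z = 1.960.
Completed interviews needed: n₀ = 1.960² × 0.2500 / 0.021² ≈ 2177.78 → 2178.
At a 59% response rate, contacts needed = 2178 / 0.59 ≈ 3691.53 → 3692.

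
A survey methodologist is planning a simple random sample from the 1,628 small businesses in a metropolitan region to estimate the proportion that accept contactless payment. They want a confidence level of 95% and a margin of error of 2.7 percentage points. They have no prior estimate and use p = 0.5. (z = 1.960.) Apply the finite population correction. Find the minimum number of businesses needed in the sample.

729

Unadjusted: n₀ = 1.960² × 0.50 × 0.50 / 0.027² ≈ 1317.42, so n₀ = 1318.
Finite population correction with N = 1,628: n = n₀ / (1 + (n₀−1)/N) = 1318 / (1 + 1317/1628) = 1318 / 1.8090 ≈ 728.59.
Rounding up, n = 729.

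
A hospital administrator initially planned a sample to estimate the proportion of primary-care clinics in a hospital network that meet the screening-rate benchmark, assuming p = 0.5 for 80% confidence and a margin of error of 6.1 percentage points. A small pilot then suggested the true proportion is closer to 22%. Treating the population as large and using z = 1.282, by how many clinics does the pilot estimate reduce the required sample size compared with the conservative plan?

Conservative (p = 0.5): n = 1.282² × 0.25 / 0.061² ≈ 110.42 → 111.
Using p = 0.22: p(1−p) = 0.1716, so n = 1.282² × 0.1716 / 0.061² ≈ 75.79 → 76.
Reduction: 111 − 76 = 35.

35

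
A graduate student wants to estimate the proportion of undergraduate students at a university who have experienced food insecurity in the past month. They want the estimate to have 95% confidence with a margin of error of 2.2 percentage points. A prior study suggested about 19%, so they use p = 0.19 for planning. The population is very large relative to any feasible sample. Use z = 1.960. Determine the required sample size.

With p = 0.19, p(1−p) = 0.1539.
n = z²·p(1−p)/E² = 1.960² × 0.1539 / 0.022² = 3.8416 × 0.1539 / 0.000484 ≈ 1221.53.
Rounding up gives n = 1222.

1222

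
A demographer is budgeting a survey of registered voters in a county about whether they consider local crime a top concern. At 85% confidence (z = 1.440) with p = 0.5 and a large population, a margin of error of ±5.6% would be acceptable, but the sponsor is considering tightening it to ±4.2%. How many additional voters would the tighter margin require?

128

At ±5.6%: n = 1.440² × 0.2500 / 0.056² ≈ 165.31 → 166.
At ±4.2%: n = 1.440² × 0.2500 / 0.042² ≈ 293.88 → 294.
Additional respondents: 294 − 166 = 128.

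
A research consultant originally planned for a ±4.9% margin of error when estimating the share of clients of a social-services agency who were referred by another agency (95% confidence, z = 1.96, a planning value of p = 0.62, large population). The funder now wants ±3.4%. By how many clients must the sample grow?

406

At ±4.9%: n = 1.96² × 0.2356 / 0.049² ≈ 376.96 → 377.
At ±3.4%: n = 1.96² × 0.2356 / 0.034² ≈ 782.94 → 783.
Additional respondents: 783 − 377 = 406.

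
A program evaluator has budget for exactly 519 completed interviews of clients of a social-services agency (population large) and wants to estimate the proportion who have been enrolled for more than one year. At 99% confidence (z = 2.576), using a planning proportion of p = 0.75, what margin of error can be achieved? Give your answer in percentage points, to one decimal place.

SE(p̂) = √[p(1−p)/n] = √[0.1875/519] = 0.01901.
E = z × SE = 2.576 × 0.01901 = 0.04896, or 4.9 percentage points.

4.9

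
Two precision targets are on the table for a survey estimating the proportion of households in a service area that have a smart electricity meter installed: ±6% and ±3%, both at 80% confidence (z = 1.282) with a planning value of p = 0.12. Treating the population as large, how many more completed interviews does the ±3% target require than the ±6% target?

144

At ±6%: n = 1.282² × 0.1056 / 0.060² ≈ 48.21 → 49.
At ±3%: n = 1.282² × 0.1056 / 0.030² ≈ 192.84 → 193.
Additional respondents: 193 − 49 = 144.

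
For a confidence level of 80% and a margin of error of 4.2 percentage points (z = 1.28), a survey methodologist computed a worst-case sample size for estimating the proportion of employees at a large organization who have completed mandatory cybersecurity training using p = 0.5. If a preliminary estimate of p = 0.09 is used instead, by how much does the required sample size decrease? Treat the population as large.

Conservative (p = 0.5): n = 1.28² × 0.25 / 0.042² ≈ 232.20 → 233.
Using p = 0.09: p(1−p) = 0.0819, so n = 1.28² × 0.0819 / 0.042² ≈ 76.07 → 77.
Reduction: 233 − 77 = 156.

156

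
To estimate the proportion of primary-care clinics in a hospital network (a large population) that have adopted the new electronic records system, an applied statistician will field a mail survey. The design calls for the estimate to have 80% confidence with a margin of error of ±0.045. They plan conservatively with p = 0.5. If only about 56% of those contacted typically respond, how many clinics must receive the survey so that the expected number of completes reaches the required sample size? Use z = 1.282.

363

Completed interviews needed: n₀ = 1.282² × 0.2500 / 0.045² ≈ 202.90 → 203.
At a 56% response rate, contacts needed = 203 / 0.56 ≈ 362.50 → 363.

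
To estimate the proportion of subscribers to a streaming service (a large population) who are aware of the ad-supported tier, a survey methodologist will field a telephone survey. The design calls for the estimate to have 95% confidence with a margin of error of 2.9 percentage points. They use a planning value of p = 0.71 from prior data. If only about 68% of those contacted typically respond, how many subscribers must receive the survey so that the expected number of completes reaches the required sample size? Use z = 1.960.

1384

Completed interviews needed: n₀ = 1.960² × 0.2059 / 0.029² ≈ 940.53 → 941.
At a 68% response rate, contacts needed = 941 / 0.68 ≈ 1383.82 → 1384.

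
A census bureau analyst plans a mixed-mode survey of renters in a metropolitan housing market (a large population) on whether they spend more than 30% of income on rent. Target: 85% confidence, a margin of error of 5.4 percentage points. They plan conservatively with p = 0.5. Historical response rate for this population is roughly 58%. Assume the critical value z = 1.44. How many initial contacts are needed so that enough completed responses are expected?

307

Completed interviews needed: n₀ = 1.44² × 0.2500 / 0.054² ≈ 177.78 → 178.
At a 58% response rate, contacts needed = 178 / 0.58 ≈ 306.90 → 307.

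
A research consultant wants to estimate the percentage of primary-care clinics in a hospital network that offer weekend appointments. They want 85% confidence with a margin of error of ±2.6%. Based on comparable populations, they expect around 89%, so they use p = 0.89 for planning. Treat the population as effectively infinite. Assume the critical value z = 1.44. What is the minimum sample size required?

With p = 0.89, p(1−p) = 0.0979.
n = z²·p(1−p)/E² = 1.44² × 0.0979 / 0.026² = 2.0736 × 0.0979 / 0.000676 ≈ 300.30.
Rounding up gives n = 301.

301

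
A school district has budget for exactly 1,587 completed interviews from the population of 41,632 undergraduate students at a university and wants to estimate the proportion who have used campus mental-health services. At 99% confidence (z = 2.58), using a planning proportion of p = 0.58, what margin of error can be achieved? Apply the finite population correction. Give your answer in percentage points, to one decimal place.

Finite-population factor: (N−n)/(N−1) = (41632−1587)/(41632−1) = 0.9619.
SE(p̂) = √[p(1−p)/n · (N−n)/(N−1)] = √[0.2436/1587 × 0.9619] = 0.01215.
E = z × SE = 2.58 × 0.01215 = 0.03135 ≈ 3.1 percentage points.

3.1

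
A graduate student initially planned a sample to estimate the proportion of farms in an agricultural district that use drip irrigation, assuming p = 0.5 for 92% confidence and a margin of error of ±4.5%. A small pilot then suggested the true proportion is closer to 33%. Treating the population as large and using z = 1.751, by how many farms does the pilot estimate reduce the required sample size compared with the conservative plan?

Conservative (p = 0.5): n = 1.751² × 0.25 / 0.045² ≈ 378.52 → 379.
Using p = 0.33: p(1−p) = 0.2211, so n = 1.751² × 0.2211 / 0.045² ≈ 334.76 → 335.
Reduction: 379 − 335 = 44.

44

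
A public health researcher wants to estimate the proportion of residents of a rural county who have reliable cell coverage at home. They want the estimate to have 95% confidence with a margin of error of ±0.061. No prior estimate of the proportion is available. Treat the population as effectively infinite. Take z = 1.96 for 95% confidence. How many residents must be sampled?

259

With no prior estimate, use p = 0.5, giving p(1−p) = 0.25.
n = z²·p(1−p)/E² = 1.96² × 0.2500 / 0.061² = 3.8416 × 0.2500 / 0.003721 ≈ 258.10.
Rounding up gives n = 259.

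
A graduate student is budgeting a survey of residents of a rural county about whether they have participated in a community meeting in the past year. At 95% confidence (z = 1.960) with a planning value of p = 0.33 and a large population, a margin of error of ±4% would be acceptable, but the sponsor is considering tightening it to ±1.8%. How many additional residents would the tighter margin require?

At ±4%: n = 1.960² × 0.2211 / 0.040² ≈ 530.86 → 531.
At ±1.8%: n = 1.960² × 0.2211 / 0.018² ≈ 2621.54 → 2622.
Additional respondents: 2622 − 531 = 2091.

2091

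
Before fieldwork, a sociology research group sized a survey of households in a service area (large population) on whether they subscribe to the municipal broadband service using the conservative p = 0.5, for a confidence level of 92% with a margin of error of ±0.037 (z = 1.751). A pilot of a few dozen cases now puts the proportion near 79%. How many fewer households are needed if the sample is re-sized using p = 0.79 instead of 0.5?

188

Conservative (p = 0.5): n = 1.751² × 0.25 / 0.037² ≈ 559.90 → 560.
Using p = 0.79: p(1−p) = 0.1659, so n = 1.751² × 0.1659 / 0.037² ≈ 371.55 → 372.
Reduction: 560 − 372 = 188.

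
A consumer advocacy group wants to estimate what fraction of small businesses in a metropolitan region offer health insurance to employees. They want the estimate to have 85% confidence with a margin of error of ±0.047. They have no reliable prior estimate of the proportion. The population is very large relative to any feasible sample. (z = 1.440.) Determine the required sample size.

235

With no prior estimate, use p = 0.5, giving p(1−p) = 0.25.
n = z²·p(1−p)/E² = 1.440² × 0.2500 / 0.047² = 2.0736 × 0.2500 / 0.002209 ≈ 234.68.
Rounding up gives n = 235.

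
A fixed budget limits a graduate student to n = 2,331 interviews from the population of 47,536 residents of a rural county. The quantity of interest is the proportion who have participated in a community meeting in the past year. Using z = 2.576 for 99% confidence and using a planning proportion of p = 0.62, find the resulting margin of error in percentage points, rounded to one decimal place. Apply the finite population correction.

2.5

Finite-population factor: (N−n)/(N−1) = (47536−2331)/(47536−1) = 0.9510.
SE(p̂) = √[p(1−p)/n · (N−n)/(N−1)] = √[0.2356/2331 × 0.9510] = 0.00980.
E = z × SE = 2.576 × 0.00980 = 0.02526 ≈ 2.5 percentage points.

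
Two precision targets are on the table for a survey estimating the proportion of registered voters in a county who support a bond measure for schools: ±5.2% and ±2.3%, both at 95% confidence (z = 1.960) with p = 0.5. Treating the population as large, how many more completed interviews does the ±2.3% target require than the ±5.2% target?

1460

At ±5.2%: n = 1.960² × 0.2500 / 0.052² ≈ 355.18 → 356.
At ±2.3%: n = 1.960² × 0.2500 / 0.023² ≈ 1815.50 → 1816.
Additional respondents: 1816 − 356 = 1460.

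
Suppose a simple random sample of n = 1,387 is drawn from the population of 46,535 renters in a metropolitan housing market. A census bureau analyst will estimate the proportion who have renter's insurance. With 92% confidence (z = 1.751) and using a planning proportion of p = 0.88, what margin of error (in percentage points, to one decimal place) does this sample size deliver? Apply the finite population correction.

Finite-population factor: (N−n)/(N−1) = (46535−1387)/(46535−1) = 0.9702.
SE(p̂) = √[p(1−p)/n · (N−n)/(N−1)] = √[0.1056/1387 × 0.9702] = 0.00859.
E = z × SE = 1.751 × 0.00859 = 0.01505 ≈ 1.5 percentage points.

1.5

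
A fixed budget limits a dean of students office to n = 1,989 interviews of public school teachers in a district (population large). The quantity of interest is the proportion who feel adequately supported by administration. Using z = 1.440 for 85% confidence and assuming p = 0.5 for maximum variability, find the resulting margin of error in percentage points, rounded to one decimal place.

SE(p̂) = √[p(1−p)/n] = √[0.2500/1989] = 0.01121.
E = z × SE = 1.440 × 0.01121 = 0.01614, or 1.6 percentage points.

1.6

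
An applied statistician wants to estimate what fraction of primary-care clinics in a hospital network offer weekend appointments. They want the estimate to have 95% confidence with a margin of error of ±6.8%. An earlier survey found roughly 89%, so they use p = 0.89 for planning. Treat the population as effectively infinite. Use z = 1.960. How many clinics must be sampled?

With p = 0.89, p(1−p) = 0.0979.
n = z²·p(1−p)/E² = 1.960² × 0.0979 / 0.068² = 3.8416 × 0.0979 / 0.004624 ≈ 81.33.
Rounding up gives n = 82.

82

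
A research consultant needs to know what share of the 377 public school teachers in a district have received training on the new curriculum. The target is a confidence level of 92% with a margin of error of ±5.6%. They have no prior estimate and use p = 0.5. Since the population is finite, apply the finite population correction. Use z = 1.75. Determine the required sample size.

Unadjusted: n₀ = 1.75² × 0.50 × 0.50 / 0.056² ≈ 244.14, so n₀ = 245.
Finite population correction with N = 377: n = n₀ / (1 + (n₀−1)/N) = 245 / (1 + 244/377) = 245 / 1.6472 ≈ 148.74.
Rounding up, n = 149.

149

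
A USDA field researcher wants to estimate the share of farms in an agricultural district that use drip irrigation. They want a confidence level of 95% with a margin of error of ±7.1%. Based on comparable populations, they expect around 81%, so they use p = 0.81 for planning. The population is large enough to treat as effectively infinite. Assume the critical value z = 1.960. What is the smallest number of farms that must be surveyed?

118

With p = 0.81, p(1−p) = 0.1539.
n = z²·p(1−p)/E² = 1.960² × 0.1539 / 0.071² = 3.8416 × 0.1539 / 0.005041 ≈ 117.28.
Rounding up gives n = 118.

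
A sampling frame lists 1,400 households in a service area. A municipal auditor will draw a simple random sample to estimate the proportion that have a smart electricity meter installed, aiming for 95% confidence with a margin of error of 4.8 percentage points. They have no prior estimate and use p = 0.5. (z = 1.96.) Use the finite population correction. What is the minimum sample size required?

322

Unadjusted: n₀ = 1.96² × 0.50 × 0.50 / 0.048² ≈ 416.84, so n₀ = 417.
Finite population correction with N = 1,400: n = n₀ / (1 + (n₀−1)/N) = 417 / (1 + 416/1400) = 417 / 1.2971 ≈ 321.48.
Rounding up, n = 322.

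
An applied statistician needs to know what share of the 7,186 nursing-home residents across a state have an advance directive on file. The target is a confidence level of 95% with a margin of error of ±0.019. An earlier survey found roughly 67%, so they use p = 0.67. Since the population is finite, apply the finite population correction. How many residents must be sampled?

For 95% confidence, z = 1.960.
Unadjusted: n₀ = 1.960² × 0.67 × 0.33 / 0.019² ≈ 2352.85, so n₀ = 2353.
Finite population correction with N = 7,186: n = n₀ / (1 + (n₀−1)/N) = 2353 / (1 + 2352/7186) = 2353 / 1.3273 ≈ 1772.77.
Rounding up, n = 1773.

1773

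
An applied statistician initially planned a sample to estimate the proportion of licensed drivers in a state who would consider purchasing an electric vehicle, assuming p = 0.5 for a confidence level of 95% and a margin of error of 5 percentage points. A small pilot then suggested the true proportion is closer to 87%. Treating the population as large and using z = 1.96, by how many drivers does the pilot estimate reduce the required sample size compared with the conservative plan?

211

Conservative (p = 0.5): n = 1.96² × 0.25 / 0.050² ≈ 384.16 → 385.
Using p = 0.87: p(1−p) = 0.1131, so n = 1.96² × 0.1131 / 0.050² ≈ 173.79 → 174.
Reduction: 385 − 174 = 211.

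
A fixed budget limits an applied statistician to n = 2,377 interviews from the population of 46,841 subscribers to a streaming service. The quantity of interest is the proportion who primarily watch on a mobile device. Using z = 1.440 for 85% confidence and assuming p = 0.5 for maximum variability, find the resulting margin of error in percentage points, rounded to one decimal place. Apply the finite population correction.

1.4

Finite-population factor: (N−n)/(N−1) = (46841−2377)/(46841−1) = 0.9493.
SE(p̂) = √[p(1−p)/n · (N−n)/(N−1)] = √[0.2500/2377 × 0.9493] = 0.00999.
E = z × SE = 1.440 × 0.00999 = 0.01439 ≈ 1.4 percentage points.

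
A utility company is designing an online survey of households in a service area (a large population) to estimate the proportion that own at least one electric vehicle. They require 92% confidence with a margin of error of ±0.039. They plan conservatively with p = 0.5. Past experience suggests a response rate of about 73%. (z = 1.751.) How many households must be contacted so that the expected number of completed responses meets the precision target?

Completed interviews needed: n₀ = 1.751² × 0.2500 / 0.039² ≈ 503.94 → 504.
At a 73% response rate, contacts needed = 504 / 0.73 ≈ 690.41 → 691.

691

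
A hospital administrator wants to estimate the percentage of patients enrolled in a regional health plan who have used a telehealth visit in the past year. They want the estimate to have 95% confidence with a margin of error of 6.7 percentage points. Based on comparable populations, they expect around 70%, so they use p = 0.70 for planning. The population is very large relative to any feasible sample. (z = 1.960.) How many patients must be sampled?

With p = 0.70, p(1−p) = 0.2100.
n = z²·p(1−p)/E² = 1.960² × 0.2100 / 0.067² = 3.8416 × 0.2100 / 0.004489 ≈ 179.71.
Rounding up gives n = 180.

180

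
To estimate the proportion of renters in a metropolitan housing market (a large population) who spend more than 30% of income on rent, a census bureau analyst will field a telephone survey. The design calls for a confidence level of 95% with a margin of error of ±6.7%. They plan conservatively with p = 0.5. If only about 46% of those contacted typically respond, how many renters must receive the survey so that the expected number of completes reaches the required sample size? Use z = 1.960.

Completed interviews needed: n₀ = 1.960² × 0.2500 / 0.067² ≈ 213.95 → 214.
At a 46% response rate, contacts needed = 214 / 0.46 ≈ 465.22 → 466.

466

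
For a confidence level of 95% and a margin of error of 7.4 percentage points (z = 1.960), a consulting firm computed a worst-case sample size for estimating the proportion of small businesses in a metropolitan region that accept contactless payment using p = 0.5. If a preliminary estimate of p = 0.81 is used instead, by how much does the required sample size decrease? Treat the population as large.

Conservative (p = 0.5): n = 1.960² × 0.25 / 0.074² ≈ 175.38 → 176.
Using p = 0.81: p(1−p) = 0.1539, so n = 1.960² × 0.1539 / 0.074² ≈ 107.97 → 108.
Reduction: 176 − 108 = 68.

68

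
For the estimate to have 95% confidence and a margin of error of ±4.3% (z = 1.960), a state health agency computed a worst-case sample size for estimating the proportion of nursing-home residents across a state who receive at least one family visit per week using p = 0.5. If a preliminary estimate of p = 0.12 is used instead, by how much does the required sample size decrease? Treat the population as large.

300

Conservative (p = 0.5): n = 1.960² × 0.25 / 0.043² ≈ 519.42 → 520.
Using p = 0.12: p(1−p) = 0.1056, so n = 1.960² × 0.1056 / 0.043² ≈ 219.40 → 220.
Reduction: 520 − 220 = 300.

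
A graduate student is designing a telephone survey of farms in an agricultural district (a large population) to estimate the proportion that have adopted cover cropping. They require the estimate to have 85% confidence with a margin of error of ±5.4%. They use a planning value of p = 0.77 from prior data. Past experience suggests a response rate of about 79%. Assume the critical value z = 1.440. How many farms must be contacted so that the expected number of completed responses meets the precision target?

160

Completed interviews needed: n₀ = 1.440² × 0.1771 / 0.054² ≈ 125.94 → 126.
At a 79% response rate, contacts needed = 126 / 0.79 ≈ 159.49 → 160.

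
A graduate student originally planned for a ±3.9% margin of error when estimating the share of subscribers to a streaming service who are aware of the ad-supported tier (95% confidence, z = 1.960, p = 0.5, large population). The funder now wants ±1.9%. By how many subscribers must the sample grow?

At ±3.9%: n = 1.960² × 0.2500 / 0.039² ≈ 631.43 → 632.
At ±1.9%: n = 1.960² × 0.2500 / 0.019² ≈ 2660.39 → 2661.
Additional respondents: 2661 − 632 = 2029.

2029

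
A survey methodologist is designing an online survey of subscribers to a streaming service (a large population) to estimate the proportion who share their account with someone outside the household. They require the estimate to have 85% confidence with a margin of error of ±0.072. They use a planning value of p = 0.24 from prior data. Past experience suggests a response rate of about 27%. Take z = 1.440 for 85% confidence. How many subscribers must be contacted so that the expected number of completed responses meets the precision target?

271

Completed interviews needed: n₀ = 1.440² × 0.1824 / 0.072² ≈ 72.96 → 73.
At a 27% response rate, contacts needed = 73 / 0.27 ≈ 270.37 → 271.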